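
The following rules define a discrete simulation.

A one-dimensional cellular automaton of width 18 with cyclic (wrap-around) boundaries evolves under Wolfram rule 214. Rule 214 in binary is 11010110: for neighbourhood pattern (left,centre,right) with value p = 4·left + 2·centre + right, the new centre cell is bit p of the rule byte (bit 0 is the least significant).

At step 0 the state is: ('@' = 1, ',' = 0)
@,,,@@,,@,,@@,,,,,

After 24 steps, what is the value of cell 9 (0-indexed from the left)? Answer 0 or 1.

k=0  @,,,@@,,@,,@@,,,,,
k=1  @@,@,@@@@@@,@@,,,@
k=2  @@,@,,@@@@@,,@@,@,
k=3  ,@,@@@,@@@@@@,@,@,
k=4  @@,,@@,,@@@@@,@,@@
k=5  @@@@,@@@,@@@@,@,,@
k=6  @@@@,,@@,,@@@,@@@,
k=7  ,@@@@@,@@@,@@,,@@,
k=8  @,@@@@,,@@,,@@@,@@
k=9  @,,@@@@@,@@@,@@,,@
k=10  @@@,@@@@,,@@,,@@@,
k=11  ,@@,,@@@@@,@@@,@@,
k=12  @,@@@,@@@@,,@@,,@@
k=13  @,,@@,,@@@@@,@@@,@
k=14  @@@,@@@,@@@@,,@@,,
k=15  ,@@,,@@,,@@@@@,@@@
k=16  ,,@@@,@@@,@@@@,,@@
k=17  @@,@@,,@@,,@@@@@,@
k=18  @@,,@@@,@@@,@@@@,,
k=19  ,@@@,@@,,@@,,@@@@@
k=20  ,,@@,,@@@,@@@,@@@@
k=21  @@,@@@,@@,,@@,,@@@
k=22  @@,,@@,,@@@,@@@,@@
k=23  @@@@,@@@,@@,,@@,,@
k=24  @@@@,,@@,,@@@,@@@,

0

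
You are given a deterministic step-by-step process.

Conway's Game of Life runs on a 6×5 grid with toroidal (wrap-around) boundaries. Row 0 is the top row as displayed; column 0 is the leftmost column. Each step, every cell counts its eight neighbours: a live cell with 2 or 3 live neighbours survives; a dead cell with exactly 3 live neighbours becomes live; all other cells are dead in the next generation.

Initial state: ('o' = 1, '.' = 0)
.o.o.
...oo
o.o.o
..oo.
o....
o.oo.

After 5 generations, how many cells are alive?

8

t=0: .o.o.
...oo
o.o.o
..oo.
o....
o.oo.
t=1: oo...
.o...
ooo..
o.oo.
.....
o.oo.
t=2: o...o
.....
o..oo
o.ooo
.....
o.o.o
t=3: oo.oo
...o.
ooo..
ooo..
..o..
oo.oo
t=4: .o...
...o.
o..oo
o..o.
.....
.....
t=5: .....
o.oo.
o.oo.
o..o.
.....
.....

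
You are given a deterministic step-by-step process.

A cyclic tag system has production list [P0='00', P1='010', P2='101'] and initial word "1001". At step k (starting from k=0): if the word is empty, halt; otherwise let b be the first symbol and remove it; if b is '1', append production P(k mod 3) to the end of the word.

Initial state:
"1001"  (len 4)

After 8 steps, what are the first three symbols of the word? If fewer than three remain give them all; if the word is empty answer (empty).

0) "1001"  (len 4)
1) "00100"  (len 5)
2) "0100"  (len 4)
3) "100"  (len 3)
4) "0000"  (len 4)
5) "000"  (len 3)
6) "00"  (len 2)
7) "0"  (len 1)
8) (halted — word empty)

(empty)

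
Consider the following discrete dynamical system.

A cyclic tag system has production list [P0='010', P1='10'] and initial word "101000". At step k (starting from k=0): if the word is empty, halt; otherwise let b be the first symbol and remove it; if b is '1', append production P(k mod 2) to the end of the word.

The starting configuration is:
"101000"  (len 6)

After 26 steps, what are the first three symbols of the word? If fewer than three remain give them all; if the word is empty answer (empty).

101

[0] "101000"  (len 6)
[1] "01000010"  (len 8)
[2] "1000010"  (len 7)
[3] "000010010"  (len 9)
[4] "00010010"  (len 8)
[5] "0010010"  (len 7)
[6] "010010"  (len 6)
[7] "10010"  (len 5)
[8] "001010"  (len 6)
[9] "01010"  (len 5)
[10] "1010"  (len 4)
[11] "010010"  (len 6)
[12] "10010"  (len 5)
[13] "0010010"  (len 7)
[14] "010010"  (len 6)
[15] "10010"  (len 5)
[16] "001010"  (len 6)
[17] "01010"  (len 5)
[18] "1010"  (len 4)
[19] "010010"  (len 6)
[20] "10010"  (len 5)
[21] "0010010"  (len 7)
[22] "010010"  (len 6)
[23] "10010"  (len 5)
[24] "001010"  (len 6)
[25] "01010"  (len 5)
[26] "1010"  (len 4)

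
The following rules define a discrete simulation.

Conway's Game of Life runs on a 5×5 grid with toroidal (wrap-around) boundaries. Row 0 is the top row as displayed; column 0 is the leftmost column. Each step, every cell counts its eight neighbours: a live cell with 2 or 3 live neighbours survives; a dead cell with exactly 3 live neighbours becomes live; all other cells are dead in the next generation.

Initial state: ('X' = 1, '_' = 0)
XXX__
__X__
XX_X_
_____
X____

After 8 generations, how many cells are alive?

gen 0: XXX__
__X__
XX_X_
_____
X____
gen 1: X_X__
___XX
_XX__
XX__X
X____
gen 2: XX_X_
X__XX
_XX__
__X_X
_____
gen 3: XXXX_
___X_
_XX__
_XXX_
XXXXX
gen 4: _____
X__XX
_X___
_____
_____
gen 5: ____X
X___X
X___X
_____
_____
gen 6: X___X
___X_
X___X
_____
_____
gen 7: ____X
___X_
____X
_____
_____
gen 8: _____
___XX
_____
_____
_____

2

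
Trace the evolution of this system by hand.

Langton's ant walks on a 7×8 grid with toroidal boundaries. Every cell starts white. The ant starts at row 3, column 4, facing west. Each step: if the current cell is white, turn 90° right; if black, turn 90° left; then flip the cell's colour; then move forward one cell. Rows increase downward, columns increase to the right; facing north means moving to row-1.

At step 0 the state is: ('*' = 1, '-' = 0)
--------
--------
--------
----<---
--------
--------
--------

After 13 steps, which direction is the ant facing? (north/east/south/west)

north

k=0  --------
--------
--------
----<---
--------
--------
--------
k=1  --------
--------
----^---
----*---
--------
--------
--------
k=2  --------
--------
----*>--
----*---
--------
--------
--------
k=3  --------
--------
----**--
----*v--
--------
--------
--------
k=4  --------
--------
----**--
----<*--
--------
--------
--------
k=5  --------
--------
----**--
-----*--
----v---
--------
--------
k=6  --------
--------
----**--
-----*--
---<*---
--------
--------
k=7  --------
--------
----**--
---^-*--
---**---
--------
--------
k=8  --------
--------
----**--
---*>*--
---**---
--------
--------
k=9  --------
--------
----**--
---***--
---*v---
--------
--------
k=10  --------
--------
----**--
---***--
---*->--
--------
--------
k=11  --------
--------
----**--
---***--
---*-*--
-----v--
--------
k=12  --------
--------
----**--
---***--
---*-*--
----<*--
--------
k=13  --------
--------
----**--
---***--
---*^*--
----**--
--------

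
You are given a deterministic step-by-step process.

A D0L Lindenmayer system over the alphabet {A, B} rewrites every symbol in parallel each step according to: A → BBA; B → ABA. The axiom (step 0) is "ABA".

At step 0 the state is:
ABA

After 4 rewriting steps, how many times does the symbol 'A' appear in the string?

gen 0: ABA
gen 1: BBAABABBA
gen 2: ABAABABBABBAABABBAABAABABBA
gen 3: BBAABABBABBAABABBAABAABABBAABAABABBABBAABABBAABAABABBABBAABABBABBAABABBAABAABABBA
gen 4: ABAABABBABBAABABBAABAABABBAABAABABBABBAABABBAABAABABBABBAA…ABBAABAABABBABBAABABBAABAABABBABBAABABBABBAABABBAABAABABBA  (len 243)

122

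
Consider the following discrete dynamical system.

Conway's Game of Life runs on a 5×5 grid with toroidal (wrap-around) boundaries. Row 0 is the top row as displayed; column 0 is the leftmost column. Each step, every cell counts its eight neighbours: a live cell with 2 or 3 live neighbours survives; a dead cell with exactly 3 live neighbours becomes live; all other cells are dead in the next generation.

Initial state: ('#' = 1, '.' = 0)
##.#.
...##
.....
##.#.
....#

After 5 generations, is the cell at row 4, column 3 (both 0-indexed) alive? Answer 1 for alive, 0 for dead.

gen 0: ##.#.
...##
.....
##.#.
....#
gen 1: #.##.
#.###
#.##.
#...#
...#.
gen 2: #....
#....
..#..
###..
####.
gen 3: #.#..
.#...
#.#..
#...#
...#.
gen 4: .##..
#.#..
#...#
##.##
##.#.
gen 5: ...##
#.###
..#..
...#.
...#.

1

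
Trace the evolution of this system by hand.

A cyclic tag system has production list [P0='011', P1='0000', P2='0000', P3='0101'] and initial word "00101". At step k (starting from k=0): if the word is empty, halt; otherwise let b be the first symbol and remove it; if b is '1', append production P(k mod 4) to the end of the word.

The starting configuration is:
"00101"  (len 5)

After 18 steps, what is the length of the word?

[0] "00101"  (len 5)
[1] "0101"  (len 4)
[2] "101"  (len 3)
[3] "010000"  (len 6)
[4] "10000"  (len 5)
[5] "0000011"  (len 7)
[6] "000011"  (len 6)
[7] "00011"  (len 5)
[8] "0011"  (len 4)
[9] "011"  (len 3)
[10] "11"  (len 2)
[11] "10000"  (len 5)
[12] "00000101"  (len 8)
[13] "0000101"  (len 7)
[14] "000101"  (len 6)
[15] "00101"  (len 5)
[16] "0101"  (len 4)
[17] "101"  (len 3)
[18] "010000"  (len 6)

6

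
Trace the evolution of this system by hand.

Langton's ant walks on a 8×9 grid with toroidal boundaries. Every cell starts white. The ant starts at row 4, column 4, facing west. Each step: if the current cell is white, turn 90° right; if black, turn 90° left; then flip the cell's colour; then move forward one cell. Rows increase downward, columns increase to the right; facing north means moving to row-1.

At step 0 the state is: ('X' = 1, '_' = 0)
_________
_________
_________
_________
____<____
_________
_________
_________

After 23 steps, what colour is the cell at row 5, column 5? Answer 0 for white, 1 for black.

1

gen 0: _________
_________
_________
_________
____<____
_________
_________
_________
gen 1: _________
_________
_________
____^____
____X____
_________
_________
_________
gen 2: _________
_________
_________
____X>___
____X____
_________
_________
_________
gen 3: _________
_________
_________
____XX___
____Xv___
_________
_________
_________
gen 4: _________
_________
_________
____XX___
____<X___
_________
_________
_________
gen 5: _________
_________
_________
____XX___
_____X___
____v____
_________
_________
gen 6: _________
_________
_________
____XX___
_____X___
___<X____
_________
_________
gen 7: _________
_________
_________
____XX___
___^_X___
___XX____
_________
_________
gen 8: _________
_________
_________
____XX___
___X>X___
___XX____
_________
_________
gen 9: _________
_________
_________
____XX___
___XXX___
___Xv____
_________
_________
gen 10: _________
_________
_________
____XX___
___XXX___
___X_>___
_________
_________
gen 11: _________
_________
_________
____XX___
___XXX___
___X_X___
_____v___
_________
gen 12: _________
_________
_________
____XX___
___XXX___
___X_X___
____<X___
_________
gen 13: _________
_________
_________
____XX___
___XXX___
___X^X___
____XX___
_________
gen 14: _________
_________
_________
____XX___
___XXX___
___XX>___
____XX___
_________
gen 15: _________
_________
_________
____XX___
___XX^___
___XX____
____XX___
_________
gen 16: _________
_________
_________
____XX___
___X<____
___XX____
____XX___
_________
gen 17: _________
_________
_________
____XX___
___X_____
___Xv____
____XX___
_________
gen 18: _________
_________
_________
____XX___
___X_____
___X_>___
____XX___
_________
gen 19: _________
_________
_________
____XX___
___X_____
___X_X___
____Xv___
_________
gen 20: _________
_________
_________
____XX___
___X_____
___X_X___
____X_>__
_________
gen 21: _________
_________
_________
____XX___
___X_____
___X_X___
____X_X__
______v__
gen 22: _________
_________
_________
____XX___
___X_____
___X_X___
____X_X__
_____<X__
gen 23: _________
_________
_________
____XX___
___X_____
___X_X___
____X^X__
_____XX__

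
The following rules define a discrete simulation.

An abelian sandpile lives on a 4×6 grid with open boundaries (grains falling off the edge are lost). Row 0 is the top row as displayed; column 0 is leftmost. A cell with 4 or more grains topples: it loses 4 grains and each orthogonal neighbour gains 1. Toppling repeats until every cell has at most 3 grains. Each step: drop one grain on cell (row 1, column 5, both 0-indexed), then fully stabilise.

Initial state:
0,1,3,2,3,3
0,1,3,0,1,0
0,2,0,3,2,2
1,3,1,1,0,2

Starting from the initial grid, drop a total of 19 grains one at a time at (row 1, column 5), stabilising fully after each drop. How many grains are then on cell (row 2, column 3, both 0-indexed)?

t=0: 0,1,3,2,3,3
0,1,3,0,1,0
0,2,0,3,2,2
1,3,1,1,0,2
t=1: 0,1,3,2,3,3
0,1,3,0,1,1
0,2,0,3,2,2
1,3,1,1,0,2
t=2: 0,1,3,2,3,3
0,1,3,0,1,2
0,2,0,3,2,2
1,3,1,1,0,2
t=3: 0,1,3,2,3,3
0,1,3,0,1,3
0,2,0,3,2,2
1,3,1,1,0,2
t=4: 0,1,3,3,0,1
0,1,3,0,3,1
0,2,0,3,2,3
1,3,1,1,0,2
t=5: 0,1,3,3,0,1
0,1,3,0,3,2
0,2,0,3,2,3
1,3,1,1,0,2
t=6: 0,1,3,3,0,1
0,1,3,0,3,3
0,2,0,3,2,3
1,3,1,1,0,2
t=7: 0,1,3,3,1,2
0,1,3,2,1,2
0,2,1,0,1,1
1,3,1,2,1,3
t=8: 0,1,3,3,1,2
0,1,3,2,1,3
0,2,1,0,1,1
1,3,1,2,1,3
t=9: 0,1,3,3,1,3
0,1,3,2,2,0
0,2,1,0,1,2
1,3,1,2,1,3
t=10: 0,1,3,3,1,3
0,1,3,2,2,1
0,2,1,0,1,2
1,3,1,2,1,3
t=11: 0,1,3,3,1,3
0,1,3,2,2,2
0,2,1,0,1,2
1,3,1,2,1,3
t=12: 0,1,3,3,1,3
0,1,3,2,2,3
0,2,1,0,1,2
1,3,1,2,1,3
t=13: 0,1,3,3,2,0
0,1,3,2,3,1
0,2,1,0,1,3
1,3,1,2,1,3
t=14: 0,1,3,3,2,0
0,1,3,2,3,2
0,2,1,0,1,3
1,3,1,2,1,3
t=15: 0,1,3,3,2,0
0,1,3,2,3,3
0,2,1,0,1,3
1,3,1,2,1,3
t=16: 0,1,3,3,3,1
0,1,3,3,0,2
0,2,1,0,3,1
1,3,1,2,2,0
t=17: 0,1,3,3,3,1
0,1,3,3,0,3
0,2,1,0,3,1
1,3,1,2,2,0
t=18: 0,1,3,3,3,2
0,1,3,3,1,0
0,2,1,0,3,2
1,3,1,2,2,0
t=19: 0,1,3,3,3,2
0,1,3,3,1,1
0,2,1,0,3,2
1,3,1,2,2,0

0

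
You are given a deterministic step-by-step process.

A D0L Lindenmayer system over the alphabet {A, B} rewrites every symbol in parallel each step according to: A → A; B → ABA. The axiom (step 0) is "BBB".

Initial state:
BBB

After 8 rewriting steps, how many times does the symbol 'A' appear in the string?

48

gen 0: BBB
gen 1: ABAABAABA
gen 2: AABAAAABAAAABAA
gen 3: AAABAAAAAABAAAAAABAAA
gen 4: AAAABAAAAAAAABAAAAAAAABAAAA
gen 5: AAAAABAAAAAAAAAABAAAAAAAAAABAAAAA
gen 6: AAAAAABAAAAAAAAAAAABAAAAAAAAAAAABAAAAAA
gen 7: AAAAAAABAAAAAAAAAAAAAABAAAAAAAAAAAAAABAAAAAAA
gen 8: AAAAAAAABAAAAAAAAAAAAAAAABAAAAAAAAAAAAAAAABAAAAAAAA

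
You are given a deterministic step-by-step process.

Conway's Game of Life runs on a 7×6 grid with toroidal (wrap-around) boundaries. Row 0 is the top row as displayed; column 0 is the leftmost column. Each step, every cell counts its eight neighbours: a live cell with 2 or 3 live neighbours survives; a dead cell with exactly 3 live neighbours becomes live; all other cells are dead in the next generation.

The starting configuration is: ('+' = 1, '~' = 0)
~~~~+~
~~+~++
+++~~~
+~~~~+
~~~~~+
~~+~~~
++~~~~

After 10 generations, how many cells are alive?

12

t=0: ~~~~+~
~~+~++
+++~~~
+~~~~+
~~~~~+
~~+~~~
++~~~~
t=1: ++~++~
+~+~++
~~+++~
~~~~~+
+~~~~+
++~~~~
~+~~~~
t=2: ~~~++~
+~~~~~
+++~~~
+~~+~+
~+~~~+
~+~~~+
~~~~~+
t=3: ~~~~++
+~++~+
~~+~~~
~~~~++
~++~~+
~~~~++
+~~~~+
t=4: ~+~+~~
++++~+
+++~~~
++++++
~~~+~~
~+~~+~
+~~~~~
t=5: ~~~+++
~~~+++
~~~~~~
~~~~++
~~~~~~
~~~~~~
+++~~~
t=6: ~+~~~~
~~~+~+
~~~+~~
~~~~~~
~~~~~~
~+~~~~
++++++
t=7: ~+~~~~
~~+~+~
~~~~+~
~~~~~~
~~~~~~
~+~+++
~~~+++
t=8: ~~+~~+
~~~+~~
~~~+~~
~~~~~~
~~~~+~
+~++~+
~~~+~+
t=9: ~~++~~
~~+++~
~~~~~~
~~~~~~
~~~+++
+~++~+
~+~+~+
t=10: ~+~~~~
~~+~+~
~~~+~~
~~~~+~
+~++~+
~+~~~~
~+~~~+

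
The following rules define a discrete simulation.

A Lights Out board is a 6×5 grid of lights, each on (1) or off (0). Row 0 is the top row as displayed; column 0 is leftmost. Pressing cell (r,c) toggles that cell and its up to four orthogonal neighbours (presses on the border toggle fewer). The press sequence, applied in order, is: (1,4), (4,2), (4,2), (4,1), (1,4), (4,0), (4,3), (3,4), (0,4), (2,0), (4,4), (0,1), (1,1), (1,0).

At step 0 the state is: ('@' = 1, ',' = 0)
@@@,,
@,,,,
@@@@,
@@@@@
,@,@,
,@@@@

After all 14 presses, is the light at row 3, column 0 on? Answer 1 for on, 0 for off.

1

k=0  @@@,,
@,,,,
@@@@,
@@@@@
,@,@,
,@@@@
k=1  @@@,@
@,,@@
@@@@@
@@@@@
,@,@,
,@@@@
k=2  @@@,@
@,,@@
@@@@@
@@,@@
,,@,,
,@,@@
k=3  @@@,@
@,,@@
@@@@@
@@@@@
,@,@,
,@@@@
k=4  @@@,@
@,,@@
@@@@@
@,@@@
@,@@,
,,@@@
k=5  @@@,,
@,,,,
@@@@,
@,@@@
@,@@,
,,@@@
k=6  @@@,,
@,,,,
@@@@,
,,@@@
,@@@,
@,@@@
k=7  @@@,,
@,,,,
@@@@,
,,@,@
,@,,@
@,@,@
k=8  @@@,,
@,,,,
@@@@@
,,@@,
,@,,,
@,@,@
k=9  @@@@@
@,,,@
@@@@@
,,@@,
,@,,,
@,@,@
k=10  @@@@@
,,,,@
,,@@@
@,@@,
,@,,,
@,@,@
k=11  @@@@@
,,,,@
,,@@@
@,@@@
,@,@@
@,@,,
k=12  ,,,@@
,@,,@
,,@@@
@,@@@
,@,@@
@,@,,
k=13  ,@,@@
@,@,@
,@@@@
@,@@@
,@,@@
@,@,,
k=14  @@,@@
,@@,@
@@@@@
@,@@@
,@,@@
@,@,,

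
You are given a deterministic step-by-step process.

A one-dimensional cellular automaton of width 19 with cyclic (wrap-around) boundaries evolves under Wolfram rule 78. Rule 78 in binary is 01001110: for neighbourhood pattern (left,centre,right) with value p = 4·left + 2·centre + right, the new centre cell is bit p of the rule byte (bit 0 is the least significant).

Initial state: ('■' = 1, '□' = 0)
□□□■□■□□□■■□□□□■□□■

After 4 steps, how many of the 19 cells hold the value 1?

11

[0] □□□■□■□□□■■□□□□■□□■
[1] □□■■□■□□■■■□□□■■□■■
[2] □■■■□■□■■□■□□■■■□■■
[3] □■□■□■□■■□■□■■□■□■■
[4] □■□■□■□■■□■□■■□■□■■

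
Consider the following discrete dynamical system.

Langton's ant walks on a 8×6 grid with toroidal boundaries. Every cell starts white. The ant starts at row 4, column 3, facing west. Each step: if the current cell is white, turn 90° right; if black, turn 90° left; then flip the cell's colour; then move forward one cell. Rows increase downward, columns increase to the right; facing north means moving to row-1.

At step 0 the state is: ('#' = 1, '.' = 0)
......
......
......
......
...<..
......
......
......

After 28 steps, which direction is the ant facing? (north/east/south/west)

west

gen 0: ......
......
......
......
...<..
......
......
......
gen 1: ......
......
......
...^..
...#..
......
......
......
gen 2: ......
......
......
...#>.
...#..
......
......
......
gen 3: ......
......
......
...##.
...#v.
......
......
......
gen 4: ......
......
......
...##.
...<#.
......
......
......
gen 5: ......
......
......
...##.
....#.
...v..
......
......
gen 6: ......
......
......
...##.
....#.
..<#..
......
......
gen 7: ......
......
......
...##.
..^.#.
..##..
......
......
gen 8: ......
......
......
...##.
..#>#.
..##..
......
......
gen 9: ......
......
......
...##.
..###.
..#v..
......
......
gen 10: ......
......
......
...##.
..###.
..#.>.
......
......
gen 11: ......
......
......
...##.
..###.
..#.#.
....v.
......
gen 12: ......
......
......
...##.
..###.
..#.#.
...<#.
......
gen 13: ......
......
......
...##.
..###.
..#^#.
...##.
......
gen 14: ......
......
......
...##.
..###.
..##>.
...##.
......
gen 15: ......
......
......
...##.
..##^.
..##..
...##.
......
gen 16: ......
......
......
...##.
..#<..
..##..
...##.
......
gen 17: ......
......
......
...##.
..#...
..#v..
...##.
......
gen 18: ......
......
......
...##.
..#...
..#.>.
...##.
......
gen 19: ......
......
......
...##.
..#...
..#.#.
...#v.
......
gen 20: ......
......
......
...##.
..#...
..#.#.
...#.>
......
gen 21: ......
......
......
...##.
..#...
..#.#.
...#.#
.....v
gen 22: ......
......
......
...##.
..#...
..#.#.
...#.#
....<#
gen 23: ......
......
......
...##.
..#...
..#.#.
...#^#
....##
gen 24: ......
......
......
...##.
..#...
..#.#.
...##>
....##
gen 25: ......
......
......
...##.
..#...
..#.#^
...##.
....##
gen 26: ......
......
......
...##.
..#...
>.#.##
...##.
....##
gen 27: ......
......
......
...##.
..#...
#.#.##
v..##.
....##
gen 28: ......
......
......
...##.
..#...
#.#.##
#..##<
....##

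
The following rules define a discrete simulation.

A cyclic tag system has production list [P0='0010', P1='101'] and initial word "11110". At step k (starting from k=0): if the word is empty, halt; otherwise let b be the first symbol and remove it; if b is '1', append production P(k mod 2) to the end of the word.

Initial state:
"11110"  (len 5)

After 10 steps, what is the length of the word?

15

[0] "11110"  (len 5)
[1] "11100010"  (len 8)
[2] "1100010101"  (len 10)
[3] "1000101010010"  (len 13)
[4] "000101010010101"  (len 15)
[5] "00101010010101"  (len 14)
[6] "0101010010101"  (len 13)
[7] "101010010101"  (len 12)
[8] "01010010101101"  (len 14)
[9] "1010010101101"  (len 13)
[10] "010010101101101"  (len 15)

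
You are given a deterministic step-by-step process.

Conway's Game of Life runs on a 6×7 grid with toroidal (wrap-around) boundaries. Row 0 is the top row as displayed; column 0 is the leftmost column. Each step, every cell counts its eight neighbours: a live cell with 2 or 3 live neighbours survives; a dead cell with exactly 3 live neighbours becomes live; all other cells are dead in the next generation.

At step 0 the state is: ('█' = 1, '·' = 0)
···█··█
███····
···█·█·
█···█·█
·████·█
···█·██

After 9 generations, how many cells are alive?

step 0: ···█··█
███····
···█·█·
█···█·█
·████·█
···█·██
step 1: ·█·████
█████·█
··████·
██····█
·██····
······█
step 2: ·█·····
·······
·······
█···███
·██···█
·█·██·█
step 3: █·█····
·······
·····██
██···██
·██····
·█·█·█·
step 4: ·██····
······█
·····█·
·██··█·
····██·
█··█···
step 5: ███····
·······
·····██
·····██
·██████
·████··
step 6: █······
██····█
·····██
··██···
·█····█
······█
step 7: ·█·····
·█···█·
·██··██
█·█··██
█·█····
······█
step 8: █······
·█···██
··█·█··
··██·█·
█····█·
██·····
step 9: ·······
██···██
·██·█·█
·███·██
█·█·█··
██·····

18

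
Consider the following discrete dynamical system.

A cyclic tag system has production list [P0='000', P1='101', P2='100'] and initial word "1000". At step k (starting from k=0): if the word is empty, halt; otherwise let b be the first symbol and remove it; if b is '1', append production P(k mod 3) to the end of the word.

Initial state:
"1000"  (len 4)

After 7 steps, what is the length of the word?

gen 0: "1000"  (len 4)
gen 1: "000000"  (len 6)
gen 2: "00000"  (len 5)
gen 3: "0000"  (len 4)
gen 4: "000"  (len 3)
gen 5: "00"  (len 2)
gen 6: "0"  (len 1)
gen 7: (halted — word empty)

0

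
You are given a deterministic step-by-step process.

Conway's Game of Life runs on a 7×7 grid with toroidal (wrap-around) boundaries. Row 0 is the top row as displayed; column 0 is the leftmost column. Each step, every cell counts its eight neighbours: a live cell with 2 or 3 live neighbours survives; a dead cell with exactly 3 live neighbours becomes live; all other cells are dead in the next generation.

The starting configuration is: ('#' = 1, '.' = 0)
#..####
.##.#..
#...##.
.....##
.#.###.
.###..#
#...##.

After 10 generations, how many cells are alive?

1

t=0: #..####
.##.#..
#...##.
.....##
.#.###.
.###..#
#...##.
t=1: #.#....
.##....
##.##..
#..#...
.#.#...
.#....#
.......
t=2: ..#....
.......
#..##..
#..#...
.#.....
#.#....
##.....
t=3: .#.....
...#...
...##..
#####..
###....
#.#....
#.#....
t=4: .##....
..###..
.#.....
#...#..
......#
#.##..#
#.#....
t=5: .......
...#...
.##.#..
#......
.#.#.##
#.##..#
#.....#
t=6: .......
..##...
.###...
#..####
.#.###.
..###..
##....#
t=7: ###....
.#.#...
##...##
#.....#
##.....
......#
####...
t=8: .......
.......
.##..#.
.....#.
.#.....
......#
...#..#
t=9: .......
.......
.......
.##....
.......
#......
.......
t=10: .......
.......
.......
.......
.#.....
.......
.......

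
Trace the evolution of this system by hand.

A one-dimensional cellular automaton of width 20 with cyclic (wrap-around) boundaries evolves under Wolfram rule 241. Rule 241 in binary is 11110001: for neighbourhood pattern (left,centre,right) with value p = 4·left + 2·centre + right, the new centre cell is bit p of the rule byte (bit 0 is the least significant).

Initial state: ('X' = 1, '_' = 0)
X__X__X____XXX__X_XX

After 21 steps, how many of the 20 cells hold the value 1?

gen 0: X__X__X____XXX__X_XX
gen 1: XX__X__XXX__XXX__X_X
gen 2: XXX__X__XXX__XXX__X_
gen 3: _XXX__X__XXX__XXX__X
gen 4: X_XXX__X__XXX__XXX__
gen 5: _X_XXX__X__XXX__XXX_
gen 6: __X_XXX__X__XXX__XXX
gen 7: X__X_XXX__X__XXX__XX
gen 8: XX__X_XXX__X__XXX__X
gen 9: XXX__X_XXX__X__XXX__
gen 10: _XXX__X_XXX__X__XXX_
gen 11: __XXX__X_XXX__X__XXX
gen 12: X__XXX__X_XXX__X__XX
gen 13: XX__XXX__X_XXX__X__X
gen 14: XXX__XXX__X_XXX__X__
gen 15: _XXX__XXX__X_XXX__X_
gen 16: __XXX__XXX__X_XXX__X
gen 17: X__XXX__XXX__X_XXX__
gen 18: _X__XXX__XXX__X_XXX_
gen 19: __X__XXX__XXX__X_XXX
gen 20: X__X__XXX__XXX__X_XX
gen 21: XX__X__XXX__XXX__X_X

11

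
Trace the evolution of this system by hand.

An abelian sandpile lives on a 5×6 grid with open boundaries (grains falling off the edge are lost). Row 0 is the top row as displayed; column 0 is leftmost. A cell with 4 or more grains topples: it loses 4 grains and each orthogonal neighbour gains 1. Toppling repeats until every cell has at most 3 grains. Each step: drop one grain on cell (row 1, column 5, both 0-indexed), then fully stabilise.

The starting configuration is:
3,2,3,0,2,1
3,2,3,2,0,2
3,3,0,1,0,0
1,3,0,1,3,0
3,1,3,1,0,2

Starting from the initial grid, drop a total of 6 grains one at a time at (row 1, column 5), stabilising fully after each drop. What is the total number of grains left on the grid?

step 0: 3,2,3,0,2,1
3,2,3,2,0,2
3,3,0,1,0,0
1,3,0,1,3,0
3,1,3,1,0,2
step 1: 3,2,3,0,2,1
3,2,3,2,0,3
3,3,0,1,0,0
1,3,0,1,3,0
3,1,3,1,0,2
step 2: 3,2,3,0,2,2
3,2,3,2,1,0
3,3,0,1,0,1
1,3,0,1,3,0
3,1,3,1,0,2
step 3: 3,2,3,0,2,2
3,2,3,2,1,1
3,3,0,1,0,1
1,3,0,1,3,0
3,1,3,1,0,2
step 4: 3,2,3,0,2,2
3,2,3,2,1,2
3,3,0,1,0,1
1,3,0,1,3,0
3,1,3,1,0,2
step 5: 3,2,3,0,2,2
3,2,3,2,1,3
3,3,0,1,0,1
1,3,0,1,3,0
3,1,3,1,0,2
step 6: 3,2,3,0,2,3
3,2,3,2,2,0
3,3,0,1,0,2
1,3,0,1,3,0
3,1,3,1,0,2

52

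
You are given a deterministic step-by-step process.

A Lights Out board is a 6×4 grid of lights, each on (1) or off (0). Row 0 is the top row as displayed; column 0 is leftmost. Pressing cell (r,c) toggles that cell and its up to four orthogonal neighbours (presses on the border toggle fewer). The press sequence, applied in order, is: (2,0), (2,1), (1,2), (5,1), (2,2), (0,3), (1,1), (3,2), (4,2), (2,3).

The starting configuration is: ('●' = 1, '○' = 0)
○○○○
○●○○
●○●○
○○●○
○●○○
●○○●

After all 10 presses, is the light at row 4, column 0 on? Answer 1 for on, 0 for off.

0

[0] ○○○○
○●○○
●○●○
○○●○
○●○○
●○○●
[1] ○○○○
●●○○
○●●○
●○●○
○●○○
●○○●
[2] ○○○○
●○○○
●○○○
●●●○
○●○○
●○○●
[3] ○○●○
●●●●
●○●○
●●●○
○●○○
●○○●
[4] ○○●○
●●●●
●○●○
●●●○
○○○○
○●●●
[5] ○○●○
●●○●
●●○●
●●○○
○○○○
○●●●
[6] ○○○●
●●○○
●●○●
●●○○
○○○○
○●●●
[7] ○●○●
○○●○
●○○●
●●○○
○○○○
○●●●
[8] ○●○●
○○●○
●○●●
●○●●
○○●○
○●●●
[9] ○●○●
○○●○
●○●●
●○○●
○●○●
○●○●
[10] ○●○●
○○●●
●○○○
●○○○
○●○●
○●○●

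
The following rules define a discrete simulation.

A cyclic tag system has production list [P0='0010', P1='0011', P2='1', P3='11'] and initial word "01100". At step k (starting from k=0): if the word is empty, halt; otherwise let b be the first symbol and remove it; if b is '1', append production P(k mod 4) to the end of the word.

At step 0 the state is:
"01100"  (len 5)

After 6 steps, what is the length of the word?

4

k=0  "01100"  (len 5)
k=1  "1100"  (len 4)
k=2  "1000011"  (len 7)
k=3  "0000111"  (len 7)
k=4  "000111"  (len 6)
k=5  "00111"  (len 5)
k=6  "0111"  (len 4)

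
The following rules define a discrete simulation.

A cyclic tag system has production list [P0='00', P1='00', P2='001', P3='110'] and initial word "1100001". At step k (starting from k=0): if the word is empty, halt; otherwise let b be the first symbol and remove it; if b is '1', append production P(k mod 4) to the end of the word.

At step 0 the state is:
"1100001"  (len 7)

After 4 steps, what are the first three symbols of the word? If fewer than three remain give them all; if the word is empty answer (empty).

t=0: "1100001"  (len 7)
t=1: "10000100"  (len 8)
t=2: "000010000"  (len 9)
t=3: "00010000"  (len 8)
t=4: "0010000"  (len 7)

001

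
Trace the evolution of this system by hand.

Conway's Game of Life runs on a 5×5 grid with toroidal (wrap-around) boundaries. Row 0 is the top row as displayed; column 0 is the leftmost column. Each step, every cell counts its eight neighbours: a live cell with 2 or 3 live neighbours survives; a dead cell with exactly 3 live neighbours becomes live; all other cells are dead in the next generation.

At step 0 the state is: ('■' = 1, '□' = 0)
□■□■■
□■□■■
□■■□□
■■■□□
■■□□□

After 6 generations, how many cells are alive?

0) □■□■■
□■□■■
□■■□□
■■■□□
■■□□□
1) □■□■□
□■□□■
□□□□■
□□□□□
□□□■□
2) ■□□■■
□□■■■
■□□□□
□□□□□
□□■□□
3) ■■□□□
□■■□□
□□□■■
□□□□□
□□□■■
4) ■■□■■
□■■■■
□□■■□
□□□□□
■□□□■
5) □□□□□
□□□□□
□■□□■
□□□■■
□■□■□
6) □□□□□
□□□□□
■□□■■
□□□■■
□□■■■

8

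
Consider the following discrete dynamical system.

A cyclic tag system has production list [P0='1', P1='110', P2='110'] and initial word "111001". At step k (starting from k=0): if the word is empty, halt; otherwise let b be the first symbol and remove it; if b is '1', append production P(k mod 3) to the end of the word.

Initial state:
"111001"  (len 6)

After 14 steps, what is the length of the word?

step 0: "111001"  (len 6)
step 1: "110011"  (len 6)
step 2: "10011110"  (len 8)
step 3: "0011110110"  (len 10)
step 4: "011110110"  (len 9)
step 5: "11110110"  (len 8)
step 6: "1110110110"  (len 10)
step 7: "1101101101"  (len 10)
step 8: "101101101110"  (len 12)
step 9: "01101101110110"  (len 14)
step 10: "1101101110110"  (len 13)
step 11: "101101110110110"  (len 15)
step 12: "01101110110110110"  (len 17)
step 13: "1101110110110110"  (len 16)
step 14: "101110110110110110"  (len 18)

18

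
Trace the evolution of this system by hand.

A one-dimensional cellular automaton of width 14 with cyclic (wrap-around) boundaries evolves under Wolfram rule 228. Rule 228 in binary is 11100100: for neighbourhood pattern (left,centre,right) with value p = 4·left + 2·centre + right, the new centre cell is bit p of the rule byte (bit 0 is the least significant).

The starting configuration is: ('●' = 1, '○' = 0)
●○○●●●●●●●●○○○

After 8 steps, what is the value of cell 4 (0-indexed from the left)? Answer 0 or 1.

0

step 0: ●○○●●●●●●●●○○○
step 1: ●○○○●●●●●●●○○○
step 2: ●○○○○●●●●●●○○○
step 3: ●○○○○○●●●●●○○○
step 4: ●○○○○○○●●●●○○○
step 5: ●○○○○○○○●●●○○○
step 6: ●○○○○○○○○●●○○○
step 7: ●○○○○○○○○○●○○○
step 8: ●○○○○○○○○○●○○○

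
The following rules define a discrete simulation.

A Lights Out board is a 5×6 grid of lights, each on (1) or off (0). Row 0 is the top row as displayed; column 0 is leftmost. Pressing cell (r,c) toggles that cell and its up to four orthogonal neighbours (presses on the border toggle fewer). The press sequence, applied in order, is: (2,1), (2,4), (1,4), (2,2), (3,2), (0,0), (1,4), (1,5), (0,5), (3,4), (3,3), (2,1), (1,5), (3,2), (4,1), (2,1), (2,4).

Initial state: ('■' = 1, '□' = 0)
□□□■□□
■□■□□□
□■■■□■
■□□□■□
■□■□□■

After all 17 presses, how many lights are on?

20

t=0: □□□■□□
■□■□□□
□■■■□■
■□□□■□
■□■□□■
t=1: □□□■□□
■■■□□□
■□□■□■
■■□□■□
■□■□□■
t=2: □□□■□□
■■■□■□
■□□□■□
■■□□□□
■□■□□■
t=3: □□□■■□
■■■■□■
■□□□□□
■■□□□□
■□■□□■
t=4: □□□■■□
■■□■□■
■■■■□□
■■■□□□
■□■□□■
t=5: □□□■■□
■■□■□■
■■□■□□
■□□■□□
■□□□□■
t=6: ■■□■■□
□■□■□■
■■□■□□
■□□■□□
■□□□□■
t=7: ■■□■□□
□■□□■□
■■□■■□
■□□■□□
■□□□□■
t=8: ■■□■□■
□■□□□■
■■□■■■
■□□■□□
■□□□□■
t=9: ■■□■■□
□■□□□□
■■□■■■
■□□■□□
■□□□□■
t=10: ■■□■■□
□■□□□□
■■□■□■
■□□□■■
■□□□■■
t=11: ■■□■■□
□■□□□□
■■□□□■
■□■■□■
■□□■■■
t=12: ■■□■■□
□□□□□□
□□■□□■
■■■■□■
■□□■■■
t=13: ■■□■■■
□□□□■■
□□■□□□
■■■■□■
■□□■■■
t=14: ■■□■■■
□□□□■■
□□□□□□
■□□□□■
■□■■■■
t=15: ■■□■■■
□□□□■■
□□□□□□
■■□□□■
□■□■■■
t=16: ■■□■■■
□■□□■■
■■■□□□
■□□□□■
□■□■■■
t=17: ■■□■■■
□■□□□■
■■■■■■
■□□□■■
□■□■■■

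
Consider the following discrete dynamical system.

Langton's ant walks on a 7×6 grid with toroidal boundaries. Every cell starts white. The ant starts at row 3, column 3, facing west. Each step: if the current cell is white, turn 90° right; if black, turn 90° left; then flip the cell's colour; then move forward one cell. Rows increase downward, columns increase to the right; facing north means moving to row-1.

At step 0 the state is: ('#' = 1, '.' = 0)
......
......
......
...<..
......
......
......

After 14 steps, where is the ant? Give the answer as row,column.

4,4

t=0: ......
......
......
...<..
......
......
......
t=1: ......
......
...^..
...#..
......
......
......
t=2: ......
......
...#>.
...#..
......
......
......
t=3: ......
......
...##.
...#v.
......
......
......
t=4: ......
......
...##.
...<#.
......
......
......
t=5: ......
......
...##.
....#.
...v..
......
......
t=6: ......
......
...##.
....#.
..<#..
......
......
t=7: ......
......
...##.
..^.#.
..##..
......
......
t=8: ......
......
...##.
..#>#.
..##..
......
......
t=9: ......
......
...##.
..###.
..#v..
......
......
t=10: ......
......
...##.
..###.
..#.>.
......
......
t=11: ......
......
...##.
..###.
..#.#.
....v.
......
t=12: ......
......
...##.
..###.
..#.#.
...<#.
......
t=13: ......
......
...##.
..###.
..#^#.
...##.
......
t=14: ......
......
...##.
..###.
..##>.
...##.
......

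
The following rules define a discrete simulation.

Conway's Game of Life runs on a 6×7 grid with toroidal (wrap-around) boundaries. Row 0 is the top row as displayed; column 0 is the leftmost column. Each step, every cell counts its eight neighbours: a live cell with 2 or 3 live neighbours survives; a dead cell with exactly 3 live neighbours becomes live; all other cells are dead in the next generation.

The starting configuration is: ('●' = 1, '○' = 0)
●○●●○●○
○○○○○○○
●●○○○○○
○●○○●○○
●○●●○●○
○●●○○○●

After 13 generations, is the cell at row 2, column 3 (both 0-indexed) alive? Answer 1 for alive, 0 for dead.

0

[0] ●○●●○●○
○○○○○○○
●●○○○○○
○●○○●○○
●○●●○●○
○●●○○○●
[1] ●○●●○○●
●○●○○○●
●●○○○○○
○○○●●○●
●○○●●●●
○○○○○●○
[2] ●○●●○●○
○○●●○○○
○●●●○●○
○●●●○○○
●○○●○○○
○●●○○○○
[3] ○○○○●○○
○○○○○○●
○○○○○○○
●○○○○○○
●○○●○○○
●○○○●○●
[4] ●○○○○○●
○○○○○○○
○○○○○○○
○○○○○○○
●●○○○○○
●○○●●●●
[5] ●○○○●○○
○○○○○○○
○○○○○○○
○○○○○○○
●●○○●●○
○○○○●●○
[6] ○○○○●●○
○○○○○○○
○○○○○○○
○○○○○○○
○○○○●●●
●●○●○○○
[7] ○○○○●○○
○○○○○○○
○○○○○○○
○○○○○●○
●○○○●●●
●○○●○○○
[8] ○○○○○○○
○○○○○○○
○○○○○○○
○○○○●●○
●○○○●●○
●○○●○○○
[9] ○○○○○○○
○○○○○○○
○○○○○○○
○○○○●●●
○○○●○●○
○○○○●○●
[10] ○○○○○○○
○○○○○○○
○○○○○●○
○○○○●●●
○○○●○○○
○○○○●●○
[11] ○○○○○○○
○○○○○○○
○○○○●●●
○○○○●●●
○○○●○○●
○○○○●○○
[12] ○○○○○○○
○○○○○●○
○○○○●○●
●○○●○○○
○○○●○○●
○○○○○○○
[13] ○○○○○○○
○○○○○●○
○○○○●●●
●○○●●●●
○○○○○○○
○○○○○○○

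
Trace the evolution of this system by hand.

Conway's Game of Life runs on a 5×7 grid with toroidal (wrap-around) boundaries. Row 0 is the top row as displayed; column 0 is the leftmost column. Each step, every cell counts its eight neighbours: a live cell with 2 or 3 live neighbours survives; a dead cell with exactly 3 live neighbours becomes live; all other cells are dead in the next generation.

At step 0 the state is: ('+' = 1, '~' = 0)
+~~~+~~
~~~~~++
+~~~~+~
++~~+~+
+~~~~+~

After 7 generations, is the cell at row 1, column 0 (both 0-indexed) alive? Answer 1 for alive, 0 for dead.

0

[0] +~~~+~~
~~~~~++
+~~~~+~
++~~+~+
+~~~~+~
[1] +~~~+~~
+~~~++~
~+~~+~~
~+~~+~~
~~~~++~
[2] ~~~+~~~
++~++++
++~++~~
~~~++~~
~~~+++~
[3] +~~~~~~
~+~~~++
~+~~~~~
~~~~~~~
~~+~~+~
[4] ++~~~+~
~+~~~~+
+~~~~~~
~~~~~~~
~~~~~~~
[5] ++~~~~+
~+~~~~+
+~~~~~~
~~~~~~~
~~~~~~~
[6] ~+~~~~+
~+~~~~+
+~~~~~~
~~~~~~~
+~~~~~~
[7] ~+~~~~+
~+~~~~+
+~~~~~~
~~~~~~~
+~~~~~~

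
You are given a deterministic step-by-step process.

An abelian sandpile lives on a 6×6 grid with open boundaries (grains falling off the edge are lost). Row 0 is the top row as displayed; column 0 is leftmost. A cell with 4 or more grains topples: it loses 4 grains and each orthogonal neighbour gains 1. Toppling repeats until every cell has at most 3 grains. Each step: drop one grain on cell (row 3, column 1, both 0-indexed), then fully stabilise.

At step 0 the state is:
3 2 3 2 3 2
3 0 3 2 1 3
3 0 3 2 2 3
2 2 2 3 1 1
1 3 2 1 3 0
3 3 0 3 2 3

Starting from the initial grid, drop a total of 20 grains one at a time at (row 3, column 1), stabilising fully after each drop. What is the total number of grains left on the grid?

k=0  3 2 3 2 3 2
3 0 3 2 1 3
3 0 3 2 2 3
2 2 2 3 1 1
1 3 2 1 3 0
3 3 0 3 2 3
k=1  3 2 3 2 3 2
3 0 3 2 1 3
3 0 3 2 2 3
2 3 2 3 1 1
1 3 2 1 3 0
3 3 0 3 2 3
k=2  3 2 3 2 3 2
3 0 3 2 1 3
3 1 3 2 2 3
3 1 3 3 1 1
3 1 3 1 3 0
0 1 1 3 2 3
k=3  3 2 3 2 3 2
3 0 3 2 1 3
3 1 3 2 2 3
3 2 3 3 1 1
3 1 3 1 3 0
0 1 1 3 2 3
k=4  3 2 3 2 3 2
3 0 3 2 1 3
3 1 3 2 2 3
3 3 3 3 1 1
3 1 3 1 3 0
0 1 1 3 2 3
k=5  1 1 3 1 0 3
2 1 0 2 3 3
2 3 1 2 3 3
3 1 1 2 2 1
1 1 2 3 3 0
1 2 2 3 2 3
k=6  1 1 3 1 0 3
2 1 0 2 3 3
2 3 1 2 3 3
3 2 1 2 2 1
1 1 2 3 3 0
1 2 2 3 2 3
k=7  1 1 3 1 0 3
2 1 0 2 3 3
2 3 1 2 3 3
3 3 1 2 2 1
1 1 2 3 3 0
1 2 2 3 2 3
k=8  1 1 3 1 0 3
3 2 0 2 3 3
0 1 2 2 3 3
1 2 2 2 2 1
2 2 2 3 3 0
1 2 2 3 2 3
k=9  1 1 3 1 0 3
3 2 0 2 3 3
0 1 2 2 3 3
1 3 2 2 2 1
2 2 2 3 3 0
1 2 2 3 2 3
k=10  1 1 3 1 0 3
3 2 0 2 3 3
0 2 2 2 3 3
2 0 3 2 2 1
2 3 2 3 3 0
1 2 2 3 2 3
k=11  1 1 3 1 0 3
3 2 0 2 3 3
0 2 2 2 3 3
2 1 3 2 2 1
2 3 2 3 3 0
1 2 2 3 2 3
k=12  1 1 3 1 0 3
3 2 0 2 3 3
0 2 2 2 3 3
2 2 3 2 2 1
2 3 2 3 3 0
1 2 2 3 2 3
k=13  1 1 3 1 0 3
3 2 0 2 3 3
0 2 2 2 3 3
2 3 3 2 2 1
2 3 2 3 3 0
1 2 2 3 2 3
k=14  1 1 3 2 2 0
3 3 2 0 2 2
1 0 1 2 3 1
3 3 3 2 1 3
3 2 2 3 2 2
2 0 1 2 1 0
k=15  1 1 3 2 2 0
3 3 2 0 2 2
2 1 2 3 3 1
1 3 2 0 2 3
1 1 1 1 3 2
3 1 2 3 1 0
k=16  1 1 3 2 2 0
3 3 2 0 2 2
2 2 2 3 3 1
2 0 3 0 2 3
1 2 1 1 3 2
3 1 2 3 1 0
k=17  1 1 3 2 2 0
3 3 2 0 2 2
2 2 2 3 3 1
2 1 3 0 2 3
1 2 1 1 3 2
3 1 2 3 1 0
k=18  1 1 3 2 2 0
3 3 2 0 2 2
2 2 2 3 3 1
2 2 3 0 2 3
1 2 1 1 3 2
3 1 2 3 1 0
k=19  1 1 3 2 2 0
3 3 2 0 2 2
2 2 2 3 3 1
2 3 3 0 2 3
1 2 1 1 3 2
3 1 2 3 1 0
k=20  1 1 3 2 2 0
3 3 2 0 2 2
2 3 3 3 3 1
3 1 0 1 2 3
1 3 2 1 3 2
3 1 2 3 1 0

68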